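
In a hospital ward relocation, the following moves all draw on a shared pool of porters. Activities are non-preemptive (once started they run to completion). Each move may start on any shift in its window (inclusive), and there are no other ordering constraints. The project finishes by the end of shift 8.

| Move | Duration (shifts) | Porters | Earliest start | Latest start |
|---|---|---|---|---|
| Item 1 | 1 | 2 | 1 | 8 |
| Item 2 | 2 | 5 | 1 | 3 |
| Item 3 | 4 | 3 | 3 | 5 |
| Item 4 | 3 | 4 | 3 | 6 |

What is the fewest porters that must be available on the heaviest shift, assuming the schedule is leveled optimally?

Schedule Item 1@1, Item 2@1, Item 3@3, Item 4@3: s1:7  s2:5  s3:7  s4:7  s5:7  s6:3  s7:0  s8:0 — peak 7.

7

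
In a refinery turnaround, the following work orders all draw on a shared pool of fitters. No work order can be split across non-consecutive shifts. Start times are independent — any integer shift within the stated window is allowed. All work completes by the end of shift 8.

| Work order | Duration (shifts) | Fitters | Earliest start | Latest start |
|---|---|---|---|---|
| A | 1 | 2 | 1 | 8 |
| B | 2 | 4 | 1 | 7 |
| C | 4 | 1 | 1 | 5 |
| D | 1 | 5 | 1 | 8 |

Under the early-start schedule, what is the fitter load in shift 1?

12

At early start, shift 1 has: A, B, C, D.
Demand: 2 + 4 + 1 + 5 = 12.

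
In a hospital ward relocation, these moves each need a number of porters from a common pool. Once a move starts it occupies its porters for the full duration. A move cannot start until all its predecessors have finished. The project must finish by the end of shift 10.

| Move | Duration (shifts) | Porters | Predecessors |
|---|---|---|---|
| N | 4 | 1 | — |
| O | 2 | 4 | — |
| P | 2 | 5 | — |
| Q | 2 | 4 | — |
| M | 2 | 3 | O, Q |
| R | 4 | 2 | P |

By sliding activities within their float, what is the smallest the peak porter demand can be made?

5

Early-start (N@1, O@1, P@1, Q@1, M@3, R@3) gives peak 14: s1:14  s2:14  s3:6  s4:6  s5:2  s6:2  s7:0  s8:0  s9:0  s10:0.
Shift P→5, Q→3, M→7, R→7.
Schedule N@1, O@1, P@5, Q@3, M@7, R@7: s1:5  s2:5  s3:5  s4:5  s5:5  s6:5  s7:5  s8:5  s9:2  s10:2 — peak 5.
Total porter-shifts = 44 over 10 shifts ⇒ peak ≥ ⌈44/10⌉ = 5, so 5 is optimal.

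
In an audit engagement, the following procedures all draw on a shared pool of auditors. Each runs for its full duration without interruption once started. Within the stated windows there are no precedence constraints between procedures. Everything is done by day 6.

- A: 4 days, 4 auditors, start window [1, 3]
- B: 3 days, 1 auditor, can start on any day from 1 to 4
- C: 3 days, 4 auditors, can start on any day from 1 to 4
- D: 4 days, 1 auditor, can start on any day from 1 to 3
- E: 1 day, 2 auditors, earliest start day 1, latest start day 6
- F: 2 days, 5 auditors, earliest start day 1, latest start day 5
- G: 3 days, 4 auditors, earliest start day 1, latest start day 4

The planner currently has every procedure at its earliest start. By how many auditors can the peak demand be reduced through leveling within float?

Early-start peak: d1:21  d2:19  d3:14  d4:5  d5:0  d6:0 ⇒ 21.
Leveled (A@1, B@2, C@1, D@2, E@1, F@5, G@4): d1:10  d2:10  d3:10  d4:10  d5:10  d6:9 ⇒ 10.
Reduction 21 − 10 = 11.

11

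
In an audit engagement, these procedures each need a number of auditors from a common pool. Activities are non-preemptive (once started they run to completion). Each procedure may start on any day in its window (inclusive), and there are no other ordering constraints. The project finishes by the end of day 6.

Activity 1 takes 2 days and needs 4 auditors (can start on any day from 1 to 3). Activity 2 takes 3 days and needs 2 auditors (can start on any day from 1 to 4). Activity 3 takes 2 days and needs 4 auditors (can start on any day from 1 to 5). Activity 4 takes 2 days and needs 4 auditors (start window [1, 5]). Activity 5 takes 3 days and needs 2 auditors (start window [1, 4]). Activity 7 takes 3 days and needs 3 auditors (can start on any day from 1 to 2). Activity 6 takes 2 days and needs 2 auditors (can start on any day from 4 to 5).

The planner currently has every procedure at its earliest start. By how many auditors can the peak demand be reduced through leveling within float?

Early-start peak: d1:19  d2:19  d3:7  d4:2  d5:2  d6:0 ⇒ 19.
Leveled (Activity 1@1, Activity 2@1, Activity 3@3, Activity 4@5, Activity 5@4, Activity 7@1, Activity 6@4): d1:9  d2:9  d3:9  d4:8  d5:8  d6:6 ⇒ 9.
Reduction 19 − 9 = 10.

10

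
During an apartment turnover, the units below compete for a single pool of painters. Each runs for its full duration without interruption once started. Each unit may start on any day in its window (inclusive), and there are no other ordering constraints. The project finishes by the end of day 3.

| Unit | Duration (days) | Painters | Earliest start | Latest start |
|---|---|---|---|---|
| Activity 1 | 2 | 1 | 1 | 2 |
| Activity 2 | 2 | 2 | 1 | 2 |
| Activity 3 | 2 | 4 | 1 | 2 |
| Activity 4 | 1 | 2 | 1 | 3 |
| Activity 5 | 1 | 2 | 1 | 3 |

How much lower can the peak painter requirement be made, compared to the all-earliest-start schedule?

Early-start peak: d1:11  d2:7  d3:0 ⇒ 11.
Leveled (Activity 1@1, Activity 2@1, Activity 3@1, Activity 4@3, Activity 5@3): d1:7  d2:7  d3:4 ⇒ 7.
Reduction 11 − 7 = 4.

4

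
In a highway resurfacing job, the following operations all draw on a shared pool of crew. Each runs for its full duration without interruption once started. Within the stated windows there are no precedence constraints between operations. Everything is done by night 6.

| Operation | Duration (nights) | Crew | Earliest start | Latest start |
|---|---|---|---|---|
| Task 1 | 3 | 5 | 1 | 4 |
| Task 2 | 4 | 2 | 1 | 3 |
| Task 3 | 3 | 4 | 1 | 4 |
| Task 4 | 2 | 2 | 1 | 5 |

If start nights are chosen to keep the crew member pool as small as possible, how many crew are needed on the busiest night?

7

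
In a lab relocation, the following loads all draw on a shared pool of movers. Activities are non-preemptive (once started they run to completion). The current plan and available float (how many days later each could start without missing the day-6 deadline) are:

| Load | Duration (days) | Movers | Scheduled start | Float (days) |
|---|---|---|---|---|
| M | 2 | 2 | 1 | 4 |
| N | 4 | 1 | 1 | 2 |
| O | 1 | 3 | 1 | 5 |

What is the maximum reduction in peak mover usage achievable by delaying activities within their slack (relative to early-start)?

Early-start peak: d1:6  d2:3  d3:1  d4:1  d5:0  d6:0 ⇒ 6.
Leveled (M@1, N@1, O@5): d1:3  d2:3  d3:1  d4:1  d5:3  d6:0 ⇒ 3.
Reduction 6 − 3 = 3.

3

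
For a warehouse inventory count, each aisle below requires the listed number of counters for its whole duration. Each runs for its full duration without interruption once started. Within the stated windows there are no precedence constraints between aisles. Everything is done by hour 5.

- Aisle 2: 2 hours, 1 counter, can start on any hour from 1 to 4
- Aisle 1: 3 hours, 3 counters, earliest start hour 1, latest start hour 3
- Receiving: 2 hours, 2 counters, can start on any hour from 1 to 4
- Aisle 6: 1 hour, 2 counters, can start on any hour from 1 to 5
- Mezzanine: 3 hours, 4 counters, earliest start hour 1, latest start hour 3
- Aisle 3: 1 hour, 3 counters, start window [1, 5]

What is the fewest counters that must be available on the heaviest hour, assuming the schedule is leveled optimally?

Early-start (Aisle 2@1, Aisle 1@1, Receiving@1, Aisle 6@1, Mezzanine@1, Aisle 3@1) gives peak 15: h1:15  h2:10  h3:7  h4:0  h5:0.
Shift Aisle 6→4, Mezzanine→3, Aisle 3→5.
Schedule Aisle 2@1, Aisle 1@1, Receiving@1, Aisle 6@4, Mezzanine@3, Aisle 3@5: h1:6  h2:6  h3:7  h4:6  h5:7 — peak 7.
Total counter-hours = 32 over 5 hours ⇒ peak ≥ ⌈32/5⌉ = 7, so 7 is optimal.

7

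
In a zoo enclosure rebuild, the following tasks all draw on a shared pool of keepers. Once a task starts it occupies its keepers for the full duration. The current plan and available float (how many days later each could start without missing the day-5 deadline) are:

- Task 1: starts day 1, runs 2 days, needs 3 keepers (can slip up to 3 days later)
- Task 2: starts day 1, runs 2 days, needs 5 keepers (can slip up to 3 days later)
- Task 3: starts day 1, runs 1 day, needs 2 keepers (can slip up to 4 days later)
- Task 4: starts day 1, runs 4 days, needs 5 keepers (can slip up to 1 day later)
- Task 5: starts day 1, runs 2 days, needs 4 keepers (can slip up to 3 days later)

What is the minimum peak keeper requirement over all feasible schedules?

12

Early-start (Task 1@1, Task 2@1, Task 3@1, Task 4@1, Task 5@1) gives peak 19: d1:19  d2:17  d3:5  d4:5  d5:0.
Shift Task 2→3, Task 4→2.
Schedule Task 1@1, Task 2@3, Task 3@1, Task 4@2, Task 5@1: d1:9  d2:12  d3:10  d4:10  d5:5 — peak 12.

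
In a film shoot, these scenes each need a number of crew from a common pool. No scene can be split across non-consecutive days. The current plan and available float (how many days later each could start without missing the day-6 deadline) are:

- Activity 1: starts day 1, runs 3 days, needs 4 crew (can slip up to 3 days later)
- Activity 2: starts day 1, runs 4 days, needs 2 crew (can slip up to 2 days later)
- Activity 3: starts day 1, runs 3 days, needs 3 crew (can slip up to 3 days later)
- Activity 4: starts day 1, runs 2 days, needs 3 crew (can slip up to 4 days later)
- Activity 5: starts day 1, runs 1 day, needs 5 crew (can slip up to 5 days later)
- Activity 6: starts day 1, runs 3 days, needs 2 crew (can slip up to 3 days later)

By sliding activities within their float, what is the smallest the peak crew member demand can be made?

8

Early-start (Activity 1@1, Activity 2@1, Activity 3@1, Activity 4@1, Activity 5@1, Activity 6@1) gives peak 19: d1:19  d2:14  d3:11  d4:2  d5:0  d6:0.
Shift Activity 3→4, Activity 4→4, Activity 5→6.
Schedule Activity 1@1, Activity 2@1, Activity 3@4, Activity 4@4, Activity 5@6, Activity 6@1: d1:8  d2:8  d3:8  d4:8  d5:6  d6:8 — peak 8.
Total crew member-days = 46 over 6 days ⇒ peak ≥ ⌈46/6⌉ = 8, so 8 is optimal.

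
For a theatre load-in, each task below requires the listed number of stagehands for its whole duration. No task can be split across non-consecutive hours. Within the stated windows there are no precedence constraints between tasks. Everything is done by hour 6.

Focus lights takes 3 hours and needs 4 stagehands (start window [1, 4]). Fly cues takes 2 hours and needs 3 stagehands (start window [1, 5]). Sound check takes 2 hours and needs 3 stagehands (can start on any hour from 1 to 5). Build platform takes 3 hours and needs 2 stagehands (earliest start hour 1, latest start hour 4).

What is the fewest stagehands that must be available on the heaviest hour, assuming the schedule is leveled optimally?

6

Early-start (Focus lights@1, Fly cues@1, Sound check@1, Build platform@1) gives peak 12: h1:12  h2:12  h3:6  h4:0  h5:0  h6:0.
Shift Fly cues→4, Sound check→4.
Schedule Focus lights@1, Fly cues@4, Sound check@4, Build platform@1: h1:6  h2:6  h3:6  h4:6  h5:6  h6:0 — peak 6.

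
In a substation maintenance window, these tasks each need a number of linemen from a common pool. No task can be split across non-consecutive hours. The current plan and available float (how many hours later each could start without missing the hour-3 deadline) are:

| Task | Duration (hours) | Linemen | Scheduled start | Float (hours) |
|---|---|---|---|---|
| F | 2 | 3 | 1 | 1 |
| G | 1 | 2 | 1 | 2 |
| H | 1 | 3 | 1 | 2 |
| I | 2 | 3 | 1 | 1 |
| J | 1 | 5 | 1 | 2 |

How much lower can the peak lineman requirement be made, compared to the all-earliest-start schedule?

Early-start peak: h1:16  h2:6  h3:0 ⇒ 16.
Leveled (F@1, G@1, H@1, I@2, J@3): h1:8  h2:6  h3:8 ⇒ 8.
Reduction 16 − 8 = 8.

8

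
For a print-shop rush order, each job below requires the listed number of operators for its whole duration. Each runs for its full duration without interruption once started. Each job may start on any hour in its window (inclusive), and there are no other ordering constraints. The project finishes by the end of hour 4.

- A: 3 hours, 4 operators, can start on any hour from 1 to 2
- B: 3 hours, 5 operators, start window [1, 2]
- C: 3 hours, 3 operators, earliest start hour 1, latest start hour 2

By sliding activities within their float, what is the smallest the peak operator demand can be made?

12

Schedule A@1, B@1, C@1: h1:12  h2:12  h3:12  h4:0 — peak 12.
No arrangement of the 8 feasible schedules does better.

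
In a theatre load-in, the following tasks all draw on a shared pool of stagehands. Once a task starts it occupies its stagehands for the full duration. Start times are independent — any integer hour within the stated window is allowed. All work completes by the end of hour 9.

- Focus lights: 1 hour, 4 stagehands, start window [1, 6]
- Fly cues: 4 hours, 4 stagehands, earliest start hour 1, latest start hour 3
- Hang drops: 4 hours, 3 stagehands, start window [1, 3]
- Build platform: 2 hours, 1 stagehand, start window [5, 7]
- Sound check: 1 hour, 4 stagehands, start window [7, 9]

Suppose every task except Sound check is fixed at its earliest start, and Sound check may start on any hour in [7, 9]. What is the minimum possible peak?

Sound check@7: h1:11  h2:7  h3:7  h4:7  h5:1  h6:1  h7:4  h8:0  h9:0 → peak 11
Sound check@8: h1:11  h2:7  h3:7  h4:7  h5:1  h6:1  h7:0  h8:4  h9:0 → peak 11
Sound check@9: h1:11  h2:7  h3:7  h4:7  h5:1  h6:1  h7:0  h8:0  h9:4 → peak 11
Best is Sound check@7, peak 11.

11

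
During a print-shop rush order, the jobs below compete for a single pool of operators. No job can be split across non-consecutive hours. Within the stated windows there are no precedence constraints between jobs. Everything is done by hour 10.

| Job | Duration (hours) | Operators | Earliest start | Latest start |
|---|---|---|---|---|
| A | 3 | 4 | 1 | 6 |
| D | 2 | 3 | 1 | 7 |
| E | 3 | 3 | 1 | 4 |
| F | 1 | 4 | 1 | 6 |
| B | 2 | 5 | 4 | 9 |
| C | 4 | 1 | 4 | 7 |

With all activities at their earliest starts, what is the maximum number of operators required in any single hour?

14

Early-start schedule: A@1, D@1, E@1, F@1, B@4, C@4.
Load per hour: hour 1: 14, hour 2: 10, hour 3: 7, hour 4: 6, hour 5: 6, hour 6: 1, hour 7: 1, hour 8: 0, hour 9: 0, hour 10: 0.
Peak is 14.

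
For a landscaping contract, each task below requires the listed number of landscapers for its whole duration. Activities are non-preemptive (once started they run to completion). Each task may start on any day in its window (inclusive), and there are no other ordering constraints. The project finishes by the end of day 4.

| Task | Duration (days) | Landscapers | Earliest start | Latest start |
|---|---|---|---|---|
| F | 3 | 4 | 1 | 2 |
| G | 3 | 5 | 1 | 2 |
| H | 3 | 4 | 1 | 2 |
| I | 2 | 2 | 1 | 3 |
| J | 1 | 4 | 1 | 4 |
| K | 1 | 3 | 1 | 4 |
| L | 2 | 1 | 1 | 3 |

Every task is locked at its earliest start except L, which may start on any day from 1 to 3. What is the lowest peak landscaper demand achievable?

22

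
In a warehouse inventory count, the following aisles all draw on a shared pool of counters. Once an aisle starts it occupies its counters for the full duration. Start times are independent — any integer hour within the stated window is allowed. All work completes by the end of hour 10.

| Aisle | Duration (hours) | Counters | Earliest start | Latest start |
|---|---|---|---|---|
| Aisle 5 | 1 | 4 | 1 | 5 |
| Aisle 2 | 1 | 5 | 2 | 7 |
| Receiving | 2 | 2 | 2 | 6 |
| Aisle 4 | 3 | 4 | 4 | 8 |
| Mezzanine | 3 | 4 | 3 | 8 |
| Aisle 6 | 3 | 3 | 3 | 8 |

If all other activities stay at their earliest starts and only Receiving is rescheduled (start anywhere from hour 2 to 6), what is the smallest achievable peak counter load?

Receiving@2: h1:4  h2:7  h3:9  h4:11  h5:11  h6:4  h7:0  h8:0  h9:0  h10:0 → peak 11
Receiving@3: h1:4  h2:5  h3:9  h4:13  h5:11  h6:4  h7:0  h8:0  h9:0  h10:0 → peak 13
Receiving@4: h1:4  h2:5  h3:7  h4:13  h5:13  h6:4  h7:0  h8:0  h9:0  h10:0 → peak 13
Receiving@5: h1:4  h2:5  h3:7  h4:11  h5:13  h6:6  h7:0  h8:0  h9:0  h10:0 → peak 13
Receiving@6: h1:4  h2:5  h3:7  h4:11  h5:11  h6:6  h7:2  h8:0  h9:0  h10:0 → peak 11
Best is Receiving@2, peak 11.

11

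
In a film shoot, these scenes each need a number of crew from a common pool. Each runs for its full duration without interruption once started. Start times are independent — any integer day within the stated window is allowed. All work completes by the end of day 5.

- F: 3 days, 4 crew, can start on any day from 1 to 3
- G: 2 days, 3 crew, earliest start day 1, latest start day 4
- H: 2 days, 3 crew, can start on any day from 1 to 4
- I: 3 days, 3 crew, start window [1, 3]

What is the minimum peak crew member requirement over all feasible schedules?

7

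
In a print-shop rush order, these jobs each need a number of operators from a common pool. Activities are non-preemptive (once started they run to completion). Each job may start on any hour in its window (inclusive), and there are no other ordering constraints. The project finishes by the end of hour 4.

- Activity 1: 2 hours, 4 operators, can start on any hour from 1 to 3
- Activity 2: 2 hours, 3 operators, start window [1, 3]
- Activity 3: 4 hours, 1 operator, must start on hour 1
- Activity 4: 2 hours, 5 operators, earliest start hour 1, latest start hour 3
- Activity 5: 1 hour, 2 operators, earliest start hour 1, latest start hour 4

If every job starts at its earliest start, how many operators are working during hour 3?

1

At early start, hour 3 has: Activity 3.
Demand: 1 = 1.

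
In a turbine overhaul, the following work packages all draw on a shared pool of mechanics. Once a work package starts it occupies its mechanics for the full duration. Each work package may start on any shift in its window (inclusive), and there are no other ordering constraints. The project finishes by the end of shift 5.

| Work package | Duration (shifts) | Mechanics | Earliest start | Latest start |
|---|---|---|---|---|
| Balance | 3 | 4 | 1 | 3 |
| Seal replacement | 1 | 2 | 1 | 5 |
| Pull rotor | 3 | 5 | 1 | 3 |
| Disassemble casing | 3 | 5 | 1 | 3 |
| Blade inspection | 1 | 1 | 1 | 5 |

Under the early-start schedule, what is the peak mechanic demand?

Early-start schedule: Balance@1, Seal replacement@1, Pull rotor@1, Disassemble casing@1, Blade inspection@1.
Load per shift: shift 1: 17, shift 2: 14, shift 3: 14, shift 4: 0, shift 5: 0.
Peak is 17.

17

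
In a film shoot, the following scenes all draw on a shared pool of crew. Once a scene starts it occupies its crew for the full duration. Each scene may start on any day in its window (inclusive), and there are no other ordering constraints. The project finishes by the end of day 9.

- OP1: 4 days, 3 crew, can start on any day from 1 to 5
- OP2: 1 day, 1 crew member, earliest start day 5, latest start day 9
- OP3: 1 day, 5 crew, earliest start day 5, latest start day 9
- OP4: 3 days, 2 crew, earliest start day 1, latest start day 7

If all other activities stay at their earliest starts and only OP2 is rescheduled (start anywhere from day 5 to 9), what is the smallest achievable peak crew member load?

OP2@5: d1:5  d2:5  d3:5  d4:3  d5:6  d6:0  d7:0  d8:0  d9:0 → peak 6
OP2@6: d1:5  d2:5  d3:5  d4:3  d5:5  d6:1  d7:0  d8:0  d9:0 → peak 5
OP2@7: d1:5  d2:5  d3:5  d4:3  d5:5  d6:0  d7:1  d8:0  d9:0 → peak 5
OP2@8: d1:5  d2:5  d3:5  d4:3  d5:5  d6:0  d7:0  d8:1  d9:0 → peak 5
OP2@9: d1:5  d2:5  d3:5  d4:3  d5:5  d6:0  d7:0  d8:0  d9:1 → peak 5
Best is OP2@6, peak 5.

5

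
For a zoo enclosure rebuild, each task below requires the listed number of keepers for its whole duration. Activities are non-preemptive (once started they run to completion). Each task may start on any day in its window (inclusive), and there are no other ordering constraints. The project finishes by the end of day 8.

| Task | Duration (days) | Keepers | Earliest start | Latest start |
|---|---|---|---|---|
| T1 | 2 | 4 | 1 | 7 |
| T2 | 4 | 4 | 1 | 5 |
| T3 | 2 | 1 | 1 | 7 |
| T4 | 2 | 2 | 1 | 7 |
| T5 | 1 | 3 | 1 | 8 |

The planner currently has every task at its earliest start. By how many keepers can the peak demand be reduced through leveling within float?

9

Early-start peak: d1:14  d2:11  d3:4  d4:4  d5:0  d6:0  d7:0  d8:0 ⇒ 14.
Leveled (T1@1, T2@3, T3@1, T4@7, T5@7): d1:5  d2:5  d3:4  d4:4  d5:4  d6:4  d7:5  d8:2 ⇒ 5.
Reduction 14 − 5 = 9.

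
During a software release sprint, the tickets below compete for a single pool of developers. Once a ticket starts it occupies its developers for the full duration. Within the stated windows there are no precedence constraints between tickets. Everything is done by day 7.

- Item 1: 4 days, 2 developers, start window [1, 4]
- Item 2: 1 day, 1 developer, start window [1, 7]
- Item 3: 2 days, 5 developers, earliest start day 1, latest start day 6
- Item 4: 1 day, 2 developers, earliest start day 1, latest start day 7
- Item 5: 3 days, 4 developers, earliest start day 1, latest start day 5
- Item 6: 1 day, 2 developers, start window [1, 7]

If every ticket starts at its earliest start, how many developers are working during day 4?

2

At early start, day 4 has: Item 1.
Demand: 2 = 2.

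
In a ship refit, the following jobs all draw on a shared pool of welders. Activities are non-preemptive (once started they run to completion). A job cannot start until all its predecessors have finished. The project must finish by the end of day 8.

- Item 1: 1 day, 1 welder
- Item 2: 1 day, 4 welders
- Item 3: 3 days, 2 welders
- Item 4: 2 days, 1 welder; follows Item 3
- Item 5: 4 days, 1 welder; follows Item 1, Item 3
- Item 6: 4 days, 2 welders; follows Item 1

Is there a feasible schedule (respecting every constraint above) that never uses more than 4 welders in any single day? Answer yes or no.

yes

Schedule Item 1@1, Item 2@4, Item 3@1, Item 4@5, Item 5@5, Item 6@5: d1:3  d2:2  d3:2  d4:4  d5:4  d6:4  d7:3  d8:3 — peak 4 ≤ 4.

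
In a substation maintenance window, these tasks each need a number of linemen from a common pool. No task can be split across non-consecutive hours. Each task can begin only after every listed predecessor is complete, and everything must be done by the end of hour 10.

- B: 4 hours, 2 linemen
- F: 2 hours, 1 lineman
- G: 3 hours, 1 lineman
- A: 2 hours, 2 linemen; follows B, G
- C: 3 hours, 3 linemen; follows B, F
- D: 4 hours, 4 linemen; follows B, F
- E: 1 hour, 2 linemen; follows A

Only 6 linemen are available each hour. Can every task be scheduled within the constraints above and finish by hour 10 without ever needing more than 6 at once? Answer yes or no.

The minimum achievable peak is 7; 6 < 7, so no feasible schedule stays within the cap.

no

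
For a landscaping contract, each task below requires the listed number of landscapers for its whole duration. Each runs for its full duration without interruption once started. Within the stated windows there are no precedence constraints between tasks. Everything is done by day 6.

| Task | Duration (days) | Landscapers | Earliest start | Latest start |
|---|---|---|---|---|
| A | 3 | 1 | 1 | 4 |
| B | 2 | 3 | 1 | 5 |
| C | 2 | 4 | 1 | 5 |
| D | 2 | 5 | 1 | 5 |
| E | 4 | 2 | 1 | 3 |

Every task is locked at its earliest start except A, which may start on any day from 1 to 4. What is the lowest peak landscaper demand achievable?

14

A@1: d1:15  d2:15  d3:3  d4:2  d5:0  d6:0 → peak 15
A@2: d1:14  d2:15  d3:3  d4:3  d5:0  d6:0 → peak 15
A@3: d1:14  d2:14  d3:3  d4:3  d5:1  d6:0 → peak 14
A@4: d1:14  d2:14  d3:2  d4:3  d5:1  d6:1 → peak 14
Best is A@3, peak 14.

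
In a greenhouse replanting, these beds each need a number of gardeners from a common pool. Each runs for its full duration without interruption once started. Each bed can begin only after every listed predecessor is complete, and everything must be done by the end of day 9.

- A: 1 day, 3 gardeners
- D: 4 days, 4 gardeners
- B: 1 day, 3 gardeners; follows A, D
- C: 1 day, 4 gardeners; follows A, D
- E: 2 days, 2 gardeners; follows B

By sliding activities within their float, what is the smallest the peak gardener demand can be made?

Early-start (A@1, D@1, B@5, C@5, E@6) gives peak 7: d1:7  d2:4  d3:4  d4:4  d5:7  d6:2  d7:2  d8:0  d9:0.
Shift D→2, B→6, C→7, E→8.
Schedule A@1, D@2, B@6, C@7, E@8: d1:3  d2:4  d3:4  d4:4  d5:4  d6:3  d7:4  d8:2  d9:2 — peak 4.
Total gardener-days = 30 over 9 days ⇒ peak ≥ ⌈30/9⌉ = 4, so 4 is optimal.

4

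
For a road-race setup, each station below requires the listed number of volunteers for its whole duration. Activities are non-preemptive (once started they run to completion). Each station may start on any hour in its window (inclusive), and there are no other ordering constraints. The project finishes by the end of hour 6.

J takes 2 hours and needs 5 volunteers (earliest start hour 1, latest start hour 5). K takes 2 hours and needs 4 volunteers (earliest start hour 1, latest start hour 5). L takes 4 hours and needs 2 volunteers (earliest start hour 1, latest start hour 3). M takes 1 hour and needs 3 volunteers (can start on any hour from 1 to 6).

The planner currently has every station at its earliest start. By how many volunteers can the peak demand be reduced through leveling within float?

8

Early-start peak: h1:14  h2:11  h3:2  h4:2  h5:0  h6:0 ⇒ 14.
Leveled (J@1, K@3, L@3, M@5): h1:5  h2:5  h3:6  h4:6  h5:5  h6:2 ⇒ 6.
Reduction 14 − 6 = 8.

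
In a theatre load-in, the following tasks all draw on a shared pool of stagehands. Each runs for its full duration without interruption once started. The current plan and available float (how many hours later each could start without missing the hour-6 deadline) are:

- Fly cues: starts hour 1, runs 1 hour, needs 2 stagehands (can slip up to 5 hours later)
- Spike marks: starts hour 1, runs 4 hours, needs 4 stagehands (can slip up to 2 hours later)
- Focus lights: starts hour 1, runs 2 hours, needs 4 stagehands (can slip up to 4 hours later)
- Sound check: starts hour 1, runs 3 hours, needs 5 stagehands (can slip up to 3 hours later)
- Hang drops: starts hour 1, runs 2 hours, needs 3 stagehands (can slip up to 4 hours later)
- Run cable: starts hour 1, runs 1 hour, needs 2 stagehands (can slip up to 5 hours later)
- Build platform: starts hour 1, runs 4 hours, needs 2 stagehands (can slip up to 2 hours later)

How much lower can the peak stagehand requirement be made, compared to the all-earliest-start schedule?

11

Early-start peak: h1:22  h2:18  h3:11  h4:6  h5:0  h6:0 ⇒ 22.
Leveled (Fly cues@1, Spike marks@1, Focus lights@1, Sound check@3, Hang drops@5, Run cable@2, Build platform@3): h1:10  h2:10  h3:11  h4:11  h5:10  h6:5 ⇒ 11.
Reduction 22 − 11 = 11.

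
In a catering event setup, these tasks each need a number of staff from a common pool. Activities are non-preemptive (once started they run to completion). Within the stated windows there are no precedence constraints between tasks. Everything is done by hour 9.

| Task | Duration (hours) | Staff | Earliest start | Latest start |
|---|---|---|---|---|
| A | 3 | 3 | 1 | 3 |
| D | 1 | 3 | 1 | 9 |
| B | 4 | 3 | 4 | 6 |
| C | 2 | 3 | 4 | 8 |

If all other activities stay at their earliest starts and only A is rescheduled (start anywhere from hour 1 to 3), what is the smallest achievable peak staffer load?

A@1: h1:6  h2:3  h3:3  h4:6  h5:6  h6:3  h7:3  h8:0  h9:0 → peak 6
A@2: h1:3  h2:3  h3:3  h4:9  h5:6  h6:3  h7:3  h8:0  h9:0 → peak 9
A@3: h1:3  h2:0  h3:3  h4:9  h5:9  h6:3  h7:3  h8:0  h9:0 → peak 9
Best is A@1, peak 6.

6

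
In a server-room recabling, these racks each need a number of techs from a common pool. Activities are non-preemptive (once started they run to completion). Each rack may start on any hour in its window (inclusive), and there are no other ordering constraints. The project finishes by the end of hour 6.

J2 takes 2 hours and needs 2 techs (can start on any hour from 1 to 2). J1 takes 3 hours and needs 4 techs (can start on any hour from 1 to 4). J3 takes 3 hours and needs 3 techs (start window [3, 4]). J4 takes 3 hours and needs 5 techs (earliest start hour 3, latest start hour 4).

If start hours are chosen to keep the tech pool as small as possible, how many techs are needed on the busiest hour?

8

Early-start (J2@1, J1@1, J3@3, J4@3) gives peak 12: h1:6  h2:6  h3:12  h4:8  h5:8  h6:0.
Shift J4→4.
Schedule J2@1, J1@1, J3@3, J4@4: h1:6  h2:6  h3:7  h4:8  h5:8  h6:5 — peak 8.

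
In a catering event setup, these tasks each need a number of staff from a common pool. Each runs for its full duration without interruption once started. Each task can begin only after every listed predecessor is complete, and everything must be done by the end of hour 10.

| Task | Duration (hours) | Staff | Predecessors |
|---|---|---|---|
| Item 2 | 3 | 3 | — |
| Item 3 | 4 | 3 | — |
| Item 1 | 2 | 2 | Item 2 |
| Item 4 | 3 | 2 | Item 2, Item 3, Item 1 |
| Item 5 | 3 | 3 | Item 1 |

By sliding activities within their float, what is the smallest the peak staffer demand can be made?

Early-start (Item 2@1, Item 3@1, Item 1@4, Item 4@6, Item 5@6) gives peak 6: h1:6  h2:6  h3:6  h4:5  h5:2  h6:5  h7:5  h8:5  h9:0  h10:0.
Shift Item 3→4, Item 4→8, Item 5→8.
Schedule Item 2@1, Item 3@4, Item 1@4, Item 4@8, Item 5@8: h1:3  h2:3  h3:3  h4:5  h5:5  h6:3  h7:3  h8:5  h9:5  h10:5 — peak 5.

5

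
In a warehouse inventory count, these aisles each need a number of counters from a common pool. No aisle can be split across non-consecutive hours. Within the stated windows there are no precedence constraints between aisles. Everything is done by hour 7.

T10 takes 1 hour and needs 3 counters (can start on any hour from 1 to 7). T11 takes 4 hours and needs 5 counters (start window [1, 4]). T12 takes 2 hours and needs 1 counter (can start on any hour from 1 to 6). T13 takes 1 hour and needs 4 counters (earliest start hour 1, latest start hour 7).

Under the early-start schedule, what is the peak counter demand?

13

Early-start schedule: T10@1, T11@1, T12@1, T13@1.
Load per hour: hour 1: 13, hour 2: 6, hour 3: 5, hour 4: 5, hour 5: 0, hour 6: 0, hour 7: 0.
Peak is 13.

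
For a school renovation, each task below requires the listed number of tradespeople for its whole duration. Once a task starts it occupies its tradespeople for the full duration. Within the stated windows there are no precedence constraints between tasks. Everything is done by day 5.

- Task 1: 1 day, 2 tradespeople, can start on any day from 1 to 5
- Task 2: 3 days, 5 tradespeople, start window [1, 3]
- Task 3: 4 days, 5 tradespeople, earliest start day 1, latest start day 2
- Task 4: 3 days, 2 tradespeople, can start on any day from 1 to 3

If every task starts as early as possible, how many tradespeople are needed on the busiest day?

14

Early-start schedule: Task 1@1, Task 2@1, Task 3@1, Task 4@1.
Load per day: day 1: 14, day 2: 12, day 3: 12, day 4: 5, day 5: 0.
Peak is 14.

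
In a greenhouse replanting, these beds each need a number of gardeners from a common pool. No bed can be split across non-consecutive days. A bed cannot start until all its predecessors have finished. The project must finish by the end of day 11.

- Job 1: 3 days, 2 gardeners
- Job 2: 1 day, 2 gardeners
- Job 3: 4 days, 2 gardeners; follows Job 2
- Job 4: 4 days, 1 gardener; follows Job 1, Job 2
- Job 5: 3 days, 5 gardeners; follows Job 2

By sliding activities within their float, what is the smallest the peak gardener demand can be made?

5

Early-start (Job 1@1, Job 2@1, Job 3@2, Job 4@4, Job 5@2) gives peak 9: d1:4  d2:9  d3:9  d4:8  d5:3  d6:1  d7:1  d8:0  d9:0  d10:0  d11:0.
Shift Job 5→8.
Schedule Job 1@1, Job 2@1, Job 3@2, Job 4@4, Job 5@8: d1:4  d2:4  d3:4  d4:3  d5:3  d6:1  d7:1  d8:5  d9:5  d10:5  d11:0 — peak 5.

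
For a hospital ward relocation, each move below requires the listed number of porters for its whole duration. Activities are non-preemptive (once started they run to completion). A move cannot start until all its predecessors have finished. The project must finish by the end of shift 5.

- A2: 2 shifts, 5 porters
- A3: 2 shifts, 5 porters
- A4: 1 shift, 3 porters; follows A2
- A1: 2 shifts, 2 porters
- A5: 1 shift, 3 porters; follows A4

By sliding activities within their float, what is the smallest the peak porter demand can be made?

Early-start (A2@1, A3@1, A4@3, A1@1, A5@4) gives peak 12: s1:12  s2:12  s3:3  s4:3  s5:0.
Shift A3→3.
Schedule A2@1, A3@3, A4@3, A1@1, A5@4: s1:7  s2:7  s3:8  s4:8  s5:0 — peak 8.

8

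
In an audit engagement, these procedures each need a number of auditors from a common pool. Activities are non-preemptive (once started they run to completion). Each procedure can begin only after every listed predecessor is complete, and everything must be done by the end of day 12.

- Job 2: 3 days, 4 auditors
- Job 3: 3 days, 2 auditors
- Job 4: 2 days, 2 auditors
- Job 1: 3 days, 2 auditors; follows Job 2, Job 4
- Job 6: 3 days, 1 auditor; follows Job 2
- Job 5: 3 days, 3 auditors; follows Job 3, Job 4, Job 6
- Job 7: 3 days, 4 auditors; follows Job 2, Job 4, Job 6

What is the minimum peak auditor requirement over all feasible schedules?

5

Early-start (Job 2@1, Job 3@1, Job 4@1, Job 1@4, Job 6@4, Job 5@7, Job 7@7) gives peak 8: d1:8  d2:8  d3:6  d4:3  d5:3  d6:3  d7:7  d8:7  d9:7  d10:0  d11:0  d12:0.
Shift Job 3→4, Job 4→4, Job 1→6, Job 7→10.
Schedule Job 2@1, Job 3@4, Job 4@4, Job 1@6, Job 6@4, Job 5@7, Job 7@10: d1:4  d2:4  d3:4  d4:5  d5:5  d6:5  d7:5  d8:5  d9:3  d10:4  d11:4  d12:4 — peak 5.
Total auditor-days = 52 over 12 days ⇒ peak ≥ ⌈52/12⌉ = 5, so 5 is optimal.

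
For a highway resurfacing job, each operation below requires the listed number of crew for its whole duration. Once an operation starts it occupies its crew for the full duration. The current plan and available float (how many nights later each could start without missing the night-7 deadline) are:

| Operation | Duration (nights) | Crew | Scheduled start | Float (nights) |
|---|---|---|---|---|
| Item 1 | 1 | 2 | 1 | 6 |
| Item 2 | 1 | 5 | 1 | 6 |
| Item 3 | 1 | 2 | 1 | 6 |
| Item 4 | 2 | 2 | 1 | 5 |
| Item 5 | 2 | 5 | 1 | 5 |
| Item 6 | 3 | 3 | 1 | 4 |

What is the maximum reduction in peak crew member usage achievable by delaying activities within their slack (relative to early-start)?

14

Early-start peak: n1:19  n2:10  n3:3  n4:0  n5:0  n6:0  n7:0 ⇒ 19.
Leveled (Item 1@1, Item 2@2, Item 3@1, Item 4@3, Item 5@6, Item 6@3): n1:4  n2:5  n3:5  n4:5  n5:3  n6:5  n7:5 ⇒ 5.
Reduction 19 − 5 = 14.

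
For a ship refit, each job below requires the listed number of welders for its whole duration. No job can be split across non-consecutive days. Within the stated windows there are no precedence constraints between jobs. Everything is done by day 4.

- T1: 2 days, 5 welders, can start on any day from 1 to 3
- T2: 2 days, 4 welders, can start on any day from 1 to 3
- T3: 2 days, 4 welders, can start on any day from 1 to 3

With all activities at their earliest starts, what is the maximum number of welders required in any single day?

Early-start schedule: T1@1, T2@1, T3@1.
Load per day: day 1: 13, day 2: 13, day 3: 0, day 4: 0.
Peak is 13.

13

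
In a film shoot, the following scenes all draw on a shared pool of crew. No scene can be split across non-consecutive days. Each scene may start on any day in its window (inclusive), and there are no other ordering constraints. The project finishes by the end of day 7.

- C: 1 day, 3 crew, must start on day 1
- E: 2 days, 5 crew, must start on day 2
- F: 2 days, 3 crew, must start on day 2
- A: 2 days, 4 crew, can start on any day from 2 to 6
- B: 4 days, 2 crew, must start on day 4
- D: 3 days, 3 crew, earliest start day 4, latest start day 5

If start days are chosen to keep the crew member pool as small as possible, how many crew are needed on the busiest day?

9

Early-start (C@1, E@2, F@2, A@2, B@4, D@4) gives peak 12: d1:3  d2:12  d3:12  d4:5  d5:5  d6:5  d7:2.
Shift A→4.
Schedule C@1, E@2, F@2, A@4, B@4, D@4: d1:3  d2:8  d3:8  d4:9  d5:9  d6:5  d7:2 — peak 9.
No arrangement of the 10 feasible schedules does better.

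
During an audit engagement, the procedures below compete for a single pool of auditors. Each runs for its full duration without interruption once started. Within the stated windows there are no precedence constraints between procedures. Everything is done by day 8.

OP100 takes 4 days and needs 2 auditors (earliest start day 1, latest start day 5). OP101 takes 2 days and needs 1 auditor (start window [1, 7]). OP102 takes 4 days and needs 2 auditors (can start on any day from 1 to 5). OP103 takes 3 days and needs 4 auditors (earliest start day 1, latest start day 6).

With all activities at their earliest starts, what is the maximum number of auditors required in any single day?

Early-start schedule: OP100@1, OP101@1, OP102@1, OP103@1.
Load per day: day 1: 9, day 2: 9, day 3: 8, day 4: 4, day 5: 0, day 6: 0, day 7: 0, day 8: 0.
Peak is 9.

9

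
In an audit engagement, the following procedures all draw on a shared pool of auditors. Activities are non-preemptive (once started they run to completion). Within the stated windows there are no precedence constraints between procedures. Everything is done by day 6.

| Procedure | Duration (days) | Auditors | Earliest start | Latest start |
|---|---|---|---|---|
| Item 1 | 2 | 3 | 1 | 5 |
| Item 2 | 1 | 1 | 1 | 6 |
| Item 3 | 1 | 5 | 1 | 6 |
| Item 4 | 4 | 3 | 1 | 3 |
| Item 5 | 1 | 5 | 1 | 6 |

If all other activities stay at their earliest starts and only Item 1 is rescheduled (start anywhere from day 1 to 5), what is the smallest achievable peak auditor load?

Item 1@1: d1:17  d2:6  d3:3  d4:3  d5:0  d6:0 → peak 17
Item 1@2: d1:14  d2:6  d3:6  d4:3  d5:0  d6:0 → peak 14
Item 1@3: d1:14  d2:3  d3:6  d4:6  d5:0  d6:0 → peak 14
Item 1@4: d1:14  d2:3  d3:3  d4:6  d5:3  d6:0 → peak 14
Item 1@5: d1:14  d2:3  d3:3  d4:3  d5:3  d6:3 → peak 14
Best is Item 1@2, peak 14.

14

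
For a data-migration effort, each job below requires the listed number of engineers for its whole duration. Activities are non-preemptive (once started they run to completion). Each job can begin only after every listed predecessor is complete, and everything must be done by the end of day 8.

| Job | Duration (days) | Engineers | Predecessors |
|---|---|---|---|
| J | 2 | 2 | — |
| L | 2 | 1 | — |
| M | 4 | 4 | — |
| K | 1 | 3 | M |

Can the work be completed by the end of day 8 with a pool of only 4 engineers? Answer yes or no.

Schedule J@1, L@1, M@3, K@7: d1:3  d2:3  d3:4  d4:4  d5:4  d6:4  d7:3  d8:0 — peak 4 ≤ 4.

yes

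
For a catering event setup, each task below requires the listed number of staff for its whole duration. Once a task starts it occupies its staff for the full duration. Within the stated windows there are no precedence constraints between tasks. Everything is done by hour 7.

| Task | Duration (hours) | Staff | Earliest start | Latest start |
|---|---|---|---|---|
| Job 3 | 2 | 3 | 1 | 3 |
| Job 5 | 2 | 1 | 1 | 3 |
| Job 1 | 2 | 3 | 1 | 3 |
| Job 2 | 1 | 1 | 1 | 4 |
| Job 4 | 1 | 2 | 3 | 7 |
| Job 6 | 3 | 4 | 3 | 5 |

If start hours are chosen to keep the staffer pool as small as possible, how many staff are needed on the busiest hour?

5

Early-start (Job 3@1, Job 5@1, Job 1@1, Job 2@1, Job 4@3, Job 6@3) gives peak 8: h1:8  h2:7  h3:6  h4:4  h5:4  h6:0  h7:0.
Shift Job 1→3, Job 6→5.
Schedule Job 3@1, Job 5@1, Job 1@3, Job 2@1, Job 4@3, Job 6@5: h1:5  h2:4  h3:5  h4:3  h5:4  h6:4  h7:4 — peak 5.
Total staffer-hours = 29 over 7 hours ⇒ peak ≥ ⌈29/7⌉ = 5, so 5 is optimal.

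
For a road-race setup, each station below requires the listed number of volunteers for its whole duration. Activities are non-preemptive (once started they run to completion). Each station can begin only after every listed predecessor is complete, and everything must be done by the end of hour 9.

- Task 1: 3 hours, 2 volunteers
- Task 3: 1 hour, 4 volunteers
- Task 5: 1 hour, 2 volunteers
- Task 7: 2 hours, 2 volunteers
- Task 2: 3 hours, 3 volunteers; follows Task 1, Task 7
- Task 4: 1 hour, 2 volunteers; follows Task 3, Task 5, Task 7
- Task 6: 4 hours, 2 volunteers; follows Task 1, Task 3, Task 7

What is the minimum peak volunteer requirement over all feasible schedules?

5

Early-start (Task 1@1, Task 3@1, Task 5@1, Task 7@1, Task 2@4, Task 4@3, Task 6@4) gives peak 10: h1:10  h2:4  h3:4  h4:5  h5:5  h6:5  h7:2  h8:0  h9:0.
Shift Task 3→4, Task 7→2, Task 2→5, Task 4→5, Task 6→6.
Schedule Task 1@1, Task 3@4, Task 5@1, Task 7@2, Task 2@5, Task 4@5, Task 6@6: h1:4  h2:4  h3:4  h4:4  h5:5  h6:5  h7:5  h8:2  h9:2 — peak 5.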